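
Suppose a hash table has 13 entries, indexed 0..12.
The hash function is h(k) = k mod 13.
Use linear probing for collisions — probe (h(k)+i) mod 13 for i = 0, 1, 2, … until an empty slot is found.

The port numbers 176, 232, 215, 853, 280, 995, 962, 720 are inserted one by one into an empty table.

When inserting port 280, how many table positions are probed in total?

4

Insert 176: h=7, slot 7 empty → index 7.
Insert 232: h=11, slot 11 empty → index 11.
Insert 215: h=7, slot 7 occupied → index 8.
Insert 853: h=8, slot 8 occupied → index 9.
Insert 280: h=7, slots 7,8,9 occupied → index 10.
Insert 995: h=7, slots 7,8,9,10,11 occupied → index 12.
Insert 962: h=0, slot 0 empty → index 0.
Insert 720: h=5, slot 5 empty → index 5.
Table: [962, ∅, ∅, ∅, ∅, 720, ∅, 176, 215, 853, 280, 232, 995]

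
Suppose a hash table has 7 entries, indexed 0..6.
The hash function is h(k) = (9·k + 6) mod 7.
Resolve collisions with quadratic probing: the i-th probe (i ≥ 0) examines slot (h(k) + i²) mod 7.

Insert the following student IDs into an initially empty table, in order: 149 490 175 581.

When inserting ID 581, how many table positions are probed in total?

149: h=3 → slot 3
490: h=6 → slot 6
175: h=6, probe 6,0 → slot 0
581: h=6, probe 6,0,3,1 → slot 1
Table: [175, 581, -, 149, -, -, 490]

4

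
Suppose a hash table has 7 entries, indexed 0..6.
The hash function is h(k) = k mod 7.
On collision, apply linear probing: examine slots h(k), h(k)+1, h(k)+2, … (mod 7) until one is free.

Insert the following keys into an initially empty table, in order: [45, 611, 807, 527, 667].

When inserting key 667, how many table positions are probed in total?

5

45: h=3 => slot 3
611: h=2 => slot 2
807: h=2, probe 2,3,4 => slot 4
527: h=2, probe 2,3,4,5 => slot 5
667: h=2, probe 2,3,4,5,6 => slot 6
Table: [., ., 611, 45, 807, 527, 667]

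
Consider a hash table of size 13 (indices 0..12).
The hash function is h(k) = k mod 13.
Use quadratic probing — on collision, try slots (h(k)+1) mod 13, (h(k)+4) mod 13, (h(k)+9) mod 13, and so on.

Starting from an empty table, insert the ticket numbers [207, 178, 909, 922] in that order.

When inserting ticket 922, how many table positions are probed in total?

207: h=12 → slot 12
178: h=9 → slot 9
909: h=12, probe 12,0 → slot 0
922: h=12, probe 12,0,3 → slot 3
Table: [909, _, _, 922, _, _, _, _, _, 178, _, _, 207]

3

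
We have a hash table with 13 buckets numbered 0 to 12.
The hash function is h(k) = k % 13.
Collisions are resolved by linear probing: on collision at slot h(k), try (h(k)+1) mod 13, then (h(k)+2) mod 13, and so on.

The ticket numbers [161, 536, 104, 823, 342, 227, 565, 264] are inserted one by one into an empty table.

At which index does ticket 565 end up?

8

161: h=5 -> slot 5
536: h=3 -> slot 3
104: h=0 -> slot 0
823: h=4 -> slot 4
342: h=4, probe 4,5,6 -> slot 6
227: h=6, probe 6,7 -> slot 7
565: h=6, probe 6,7,8 -> slot 8
264: h=4, probe 4,5,6,7,8,9 -> slot 9
Table: [104, ., ., 536, 823, 161, 342, 227, 565, 264, ., ., .]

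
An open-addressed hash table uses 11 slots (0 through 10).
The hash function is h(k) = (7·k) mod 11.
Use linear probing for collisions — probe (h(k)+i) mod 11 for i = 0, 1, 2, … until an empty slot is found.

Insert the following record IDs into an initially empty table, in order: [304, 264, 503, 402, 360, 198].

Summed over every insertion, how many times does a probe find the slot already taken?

304 hashes to 5; slot 5 is free -> place at 5.
264 hashes to 0; slot 0 is free -> place at 0.
503 hashes to 1; slot 1 is free -> place at 1.
402 hashes to 9; slot 9 is free -> place at 9.
360 hashes to 1; 1 taken -> place at 2.
198 hashes to 0; 0,1,2 taken -> place at 3.
Table: [264, 503, 360, 198, _, 304, _, _, _, 402, _]

4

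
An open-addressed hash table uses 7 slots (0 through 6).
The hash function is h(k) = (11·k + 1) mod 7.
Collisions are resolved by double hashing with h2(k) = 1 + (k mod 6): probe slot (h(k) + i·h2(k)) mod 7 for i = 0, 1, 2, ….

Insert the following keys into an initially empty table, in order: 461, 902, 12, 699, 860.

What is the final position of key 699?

5

Insert 461: h=4, slot 4 empty → index 4.
Insert 902: h=4, h2=3, slot 4 occupied → index 0.
Insert 12: h=0, h2=1, slot 0 occupied → index 1.
Insert 699: h=4, h2=4, slots 4,1 occupied → index 5.
Insert 860: h=4, h2=3, slots 4,0 occupied → index 3.
Table: [902, 12, _, 860, 461, 699, _]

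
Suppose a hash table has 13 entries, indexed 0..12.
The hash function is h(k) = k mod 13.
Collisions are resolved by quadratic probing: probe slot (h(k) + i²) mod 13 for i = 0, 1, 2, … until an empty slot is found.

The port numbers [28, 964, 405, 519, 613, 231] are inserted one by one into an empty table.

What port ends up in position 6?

405

28 hashes to 2; slot 2 is free -> place at 2.
964 hashes to 2; 2 taken -> place at 3.
405 hashes to 2; 2,3 taken -> place at 6.
519 hashes to 12; slot 12 is free -> place at 12.
613 hashes to 2; 2,3,6 taken -> place at 11.
231 hashes to 10; slot 10 is free -> place at 10.
Table: [—, —, 28, 964, —, —, 405, —, —, —, 231, 613, 519]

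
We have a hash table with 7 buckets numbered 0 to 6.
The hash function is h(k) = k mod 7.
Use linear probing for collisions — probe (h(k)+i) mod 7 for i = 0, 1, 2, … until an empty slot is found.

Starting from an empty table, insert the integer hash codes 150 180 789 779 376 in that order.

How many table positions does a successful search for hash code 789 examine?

2

Insert 150: h=3, slot 3 empty -> index 3.
Insert 180: h=5, slot 5 empty -> index 5.
Insert 789: h=5, slot 5 occupied -> index 6.
Insert 779: h=2, slot 2 empty -> index 2.
Insert 376: h=5, slots 5,6 occupied -> index 0.
Table: [376, —, 779, 150, —, 180, 789]
Lookup 789: h=5, probe 5,6 → found at 6.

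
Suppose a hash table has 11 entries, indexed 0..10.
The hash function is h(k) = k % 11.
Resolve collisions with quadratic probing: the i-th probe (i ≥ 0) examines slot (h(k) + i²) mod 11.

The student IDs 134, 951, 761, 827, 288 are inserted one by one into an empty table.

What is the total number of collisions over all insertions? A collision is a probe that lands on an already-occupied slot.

6

Insert 134: h=2, slot 2 empty => index 2.
Insert 951: h=5, slot 5 empty => index 5.
Insert 761: h=2, slot 2 occupied => index 3.
Insert 827: h=2, slots 2,3 occupied => index 6.
Insert 288: h=2, slots 2,3,6 occupied => index 0.
Table: [288, ∅, 134, 761, ∅, 951, 827, ∅, ∅, ∅, ∅]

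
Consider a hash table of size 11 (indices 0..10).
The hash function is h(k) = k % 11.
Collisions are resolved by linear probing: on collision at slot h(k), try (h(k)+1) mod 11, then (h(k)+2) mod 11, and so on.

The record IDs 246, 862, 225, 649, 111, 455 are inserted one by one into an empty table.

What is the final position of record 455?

7

Insert 246: h=4, slot 4 empty => index 4.
Insert 862: h=4, slot 4 occupied => index 5.
Insert 225: h=5, slot 5 occupied => index 6.
Insert 649: h=0, slot 0 empty => index 0.
Insert 111: h=1, slot 1 empty => index 1.
Insert 455: h=4, slots 4,5,6 occupied => index 7.
Table: [649, 111, ., ., 246, 862, 225, 455, ., ., .]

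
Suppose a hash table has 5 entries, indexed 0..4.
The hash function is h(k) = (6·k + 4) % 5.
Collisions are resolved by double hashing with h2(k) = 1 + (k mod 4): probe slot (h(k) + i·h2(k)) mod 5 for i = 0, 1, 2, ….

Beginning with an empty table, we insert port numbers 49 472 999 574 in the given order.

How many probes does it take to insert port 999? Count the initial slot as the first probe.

49 hashes to 3; slot 3 is free => place at 3.
472 hashes to 1; slot 1 is free => place at 1.
999 hashes to 3, h2=4; 3 taken => place at 2.
574 hashes to 3, h2=3; 3,1 taken => place at 4.
Table: [∅, 472, 999, 49, 574]

2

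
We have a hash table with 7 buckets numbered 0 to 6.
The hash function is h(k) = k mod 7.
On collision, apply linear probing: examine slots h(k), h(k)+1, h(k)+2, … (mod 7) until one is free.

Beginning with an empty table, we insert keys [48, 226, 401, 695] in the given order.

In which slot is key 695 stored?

48: h=6 => slot 6
226: h=2 => slot 2
401: h=2, probe 2,3 => slot 3
695: h=2, probe 2,3,4 => slot 4
Table: [∅, ∅, 226, 401, 695, ∅, 48]

4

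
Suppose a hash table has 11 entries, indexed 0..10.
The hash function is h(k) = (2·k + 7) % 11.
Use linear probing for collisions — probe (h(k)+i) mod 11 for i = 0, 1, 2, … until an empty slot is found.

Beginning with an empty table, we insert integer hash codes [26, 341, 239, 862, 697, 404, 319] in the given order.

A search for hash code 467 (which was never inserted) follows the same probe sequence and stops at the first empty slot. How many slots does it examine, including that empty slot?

26: h=4 → slot 4
341: h=7 → slot 7
239: h=1 → slot 1
862: h=4, probe 4,5 → slot 5
697: h=4, probe 4,5,6 → slot 6
404: h=1, probe 1,2 → slot 2
319: h=7, probe 7,8 → slot 8
Table: [∅, 239, 404, ∅, 26, 862, 697, 341, 319, ∅, ∅]
Lookup 467: h=6, probe 6,7,8,9 → slot 9 empty, not found.

4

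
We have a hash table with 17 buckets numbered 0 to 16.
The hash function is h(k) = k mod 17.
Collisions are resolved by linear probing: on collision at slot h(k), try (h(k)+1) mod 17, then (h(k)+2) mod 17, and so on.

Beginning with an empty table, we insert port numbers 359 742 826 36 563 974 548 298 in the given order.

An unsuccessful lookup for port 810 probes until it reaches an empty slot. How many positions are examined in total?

2

Insert 359: h=2, slot 2 empty → index 2.
Insert 742: h=11, slot 11 empty → index 11.
Insert 826: h=10, slot 10 empty → index 10.
Insert 36: h=2, slot 2 occupied → index 3.
Insert 563: h=2, slots 2,3 occupied → index 4.
Insert 974: h=5, slot 5 empty → index 5.
Insert 548: h=4, slots 4,5 occupied → index 6.
Insert 298: h=9, slot 9 empty → index 9.
Table: [-, -, 359, 36, 563, 974, 548, -, -, 298, 826, 742, -, -, -, -, -]
Lookup 810: h=11, probe 11,12 → slot 12 empty, not found.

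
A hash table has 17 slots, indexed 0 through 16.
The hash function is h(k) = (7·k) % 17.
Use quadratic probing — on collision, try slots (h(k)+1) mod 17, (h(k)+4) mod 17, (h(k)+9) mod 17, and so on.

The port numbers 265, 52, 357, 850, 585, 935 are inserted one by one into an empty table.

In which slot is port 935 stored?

4

265 hashes to 2; slot 2 is free => place at 2.
52 hashes to 7; slot 7 is free => place at 7.
357 hashes to 0; slot 0 is free => place at 0.
850 hashes to 0; 0 taken => place at 1.
585 hashes to 15; slot 15 is free => place at 15.
935 hashes to 0; 0,1 taken => place at 4.
Table: [357, 850, 265, ., 935, ., ., 52, ., ., ., ., ., ., ., 585, .]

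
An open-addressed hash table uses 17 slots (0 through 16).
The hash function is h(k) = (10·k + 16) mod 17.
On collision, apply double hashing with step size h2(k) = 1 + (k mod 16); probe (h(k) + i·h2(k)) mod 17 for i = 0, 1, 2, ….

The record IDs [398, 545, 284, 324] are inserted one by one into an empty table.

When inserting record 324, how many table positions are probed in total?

398 hashes to 1; slot 1 is free → place at 1.
545 hashes to 9; slot 9 is free → place at 9.
284 hashes to 0; slot 0 is free → place at 0.
324 hashes to 9, h2=5; 9 taken → place at 14.
Table: [284, 398, -, -, -, -, -, -, -, 545, -, -, -, -, 324, -, -]

2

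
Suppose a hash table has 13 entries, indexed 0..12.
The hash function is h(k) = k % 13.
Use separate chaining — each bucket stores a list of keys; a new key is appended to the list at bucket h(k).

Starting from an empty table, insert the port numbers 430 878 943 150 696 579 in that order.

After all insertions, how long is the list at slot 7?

430 → bucket 1
878 → bucket 7
943 → bucket 7 (collision)
150 → bucket 7 (collision)
696 → bucket 7 (collision)
579 → bucket 7 (collision)
Final buckets:
0: ∅
1: 430
2: ∅
3: ∅
4: ∅
5: ∅
6: ∅
7: 878 -> 943 -> 150 -> 696 -> 579
8: ∅
9: ∅
10: ∅
11: ∅
12: ∅

5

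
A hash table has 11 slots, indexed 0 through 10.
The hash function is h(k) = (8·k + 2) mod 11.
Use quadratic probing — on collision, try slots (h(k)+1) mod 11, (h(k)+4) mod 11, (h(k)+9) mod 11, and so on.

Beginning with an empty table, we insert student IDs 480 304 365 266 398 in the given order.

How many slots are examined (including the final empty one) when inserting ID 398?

480 hashes to 3; slot 3 is free → place at 3.
304 hashes to 3; 3 taken → place at 4.
365 hashes to 7; slot 7 is free → place at 7.
266 hashes to 7; 7 taken → place at 8.
398 hashes to 7; 7,8 taken → place at 0.
Table: [398, —, —, 480, 304, —, —, 365, 266, —, —]

3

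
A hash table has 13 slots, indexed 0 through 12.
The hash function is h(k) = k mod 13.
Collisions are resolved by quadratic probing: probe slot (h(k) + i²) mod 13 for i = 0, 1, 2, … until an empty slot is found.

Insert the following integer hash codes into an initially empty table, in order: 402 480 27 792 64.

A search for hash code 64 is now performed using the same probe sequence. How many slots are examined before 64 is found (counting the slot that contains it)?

4

Insert 402: h=12, slot 12 empty → index 12.
Insert 480: h=12, slot 12 occupied → index 0.
Insert 27: h=1, slot 1 empty → index 1.
Insert 792: h=12, slots 12,0 occupied → index 3.
Insert 64: h=12, slots 12,0,3 occupied → index 8.
Table: [480, 27, ., 792, ., ., ., ., 64, ., ., ., 402]
Lookup 64: h=12, probe 12,0,3,8 → found at 8.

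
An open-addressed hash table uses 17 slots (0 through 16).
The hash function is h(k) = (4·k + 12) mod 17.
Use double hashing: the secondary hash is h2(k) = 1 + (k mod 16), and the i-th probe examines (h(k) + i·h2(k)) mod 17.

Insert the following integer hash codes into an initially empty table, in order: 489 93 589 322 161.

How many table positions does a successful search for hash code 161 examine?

489 hashes to 13; slot 13 is free → place at 13.
93 hashes to 10; slot 10 is free → place at 10.
589 hashes to 5; slot 5 is free → place at 5.
322 hashes to 8; slot 8 is free → place at 8.
161 hashes to 10, h2=2; 10 taken → place at 12.
Table: [∅, ∅, ∅, ∅, ∅, 589, ∅, ∅, 322, ∅, 93, ∅, 161, 489, ∅, ∅, ∅]
Lookup 161: h=10, h2=2, probe 10,12 → found at 12.

2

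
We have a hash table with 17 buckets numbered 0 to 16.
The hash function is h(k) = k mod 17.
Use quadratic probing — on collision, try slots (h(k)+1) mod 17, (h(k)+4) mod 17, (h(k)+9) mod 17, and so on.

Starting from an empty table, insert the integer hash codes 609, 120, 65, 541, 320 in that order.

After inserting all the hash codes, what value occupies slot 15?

Insert 609: h=14, slot 14 empty -> index 14.
Insert 120: h=1, slot 1 empty -> index 1.
Insert 65: h=14, slot 14 occupied -> index 15.
Insert 541: h=14, slots 14,15,1 occupied -> index 6.
Insert 320: h=14, slots 14,15,1,6 occupied -> index 13.
Table: [∅, 120, ∅, ∅, ∅, ∅, 541, ∅, ∅, ∅, ∅, ∅, ∅, 320, 609, 65, ∅]

65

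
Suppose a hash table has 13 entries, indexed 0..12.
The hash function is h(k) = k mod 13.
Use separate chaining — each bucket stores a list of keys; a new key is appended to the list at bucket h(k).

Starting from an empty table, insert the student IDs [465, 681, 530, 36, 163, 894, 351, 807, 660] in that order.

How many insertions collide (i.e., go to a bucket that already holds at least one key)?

4

465 → bucket 10
681 → bucket 5
530 → bucket 10 (collision)
36 → bucket 10 (collision)
163 → bucket 7
894 → bucket 10 (collision)
351 → bucket 0
807 → bucket 1
660 → bucket 10 (collision)
Final buckets:
0: 351
1: 807
2: _
3: _
4: _
5: 681
6: _
7: 163
8: _
9: _
10: 465 -> 530 -> 36 -> 894 -> 660
11: _
12: _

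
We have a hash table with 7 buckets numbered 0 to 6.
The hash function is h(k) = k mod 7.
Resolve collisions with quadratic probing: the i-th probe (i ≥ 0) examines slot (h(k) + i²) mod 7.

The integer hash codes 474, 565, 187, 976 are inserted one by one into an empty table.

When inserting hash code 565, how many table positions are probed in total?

2

474 hashes to 5; slot 5 is free => place at 5.
565 hashes to 5; 5 taken => place at 6.
187 hashes to 5; 5,6 taken => place at 2.
976 hashes to 3; slot 3 is free => place at 3.
Table: [., ., 187, 976, ., 474, 565]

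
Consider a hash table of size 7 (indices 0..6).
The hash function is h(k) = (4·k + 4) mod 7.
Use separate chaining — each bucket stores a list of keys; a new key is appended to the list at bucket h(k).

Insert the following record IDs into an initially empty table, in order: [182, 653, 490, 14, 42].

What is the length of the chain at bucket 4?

4

182 → bucket 4
653 → bucket 5
490 → bucket 4 (collision)
14 → bucket 4 (collision)
42 → bucket 4 (collision)
Final buckets:
0: _
1: _
2: _
3: _
4: 182 -> 490 -> 14 -> 42
5: 653
6: _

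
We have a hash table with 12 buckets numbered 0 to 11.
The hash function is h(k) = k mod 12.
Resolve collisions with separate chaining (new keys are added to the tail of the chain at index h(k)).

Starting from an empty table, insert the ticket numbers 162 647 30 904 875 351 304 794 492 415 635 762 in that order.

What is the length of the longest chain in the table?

162 -> bucket 6
647 -> bucket 11
30 -> bucket 6 (collision)
904 -> bucket 4
875 -> bucket 11 (collision)
351 -> bucket 3
304 -> bucket 4 (collision)
794 -> bucket 2
492 -> bucket 0
415 -> bucket 7
635 -> bucket 11 (collision)
762 -> bucket 6 (collision)
Final buckets:
0: 492
1: —
2: 794
3: 351
4: 904 -> 304
5: —
6: 162 -> 30 -> 762
7: 415
8: —
9: —
10: —
11: 647 -> 875 -> 635

3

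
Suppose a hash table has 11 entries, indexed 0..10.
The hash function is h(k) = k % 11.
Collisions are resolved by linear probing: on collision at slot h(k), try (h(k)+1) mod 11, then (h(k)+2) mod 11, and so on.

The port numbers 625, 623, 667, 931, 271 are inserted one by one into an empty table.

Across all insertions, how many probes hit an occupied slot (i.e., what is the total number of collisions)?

8

625 hashes to 9; slot 9 is free → place at 9.
623 hashes to 7; slot 7 is free → place at 7.
667 hashes to 7; 7 taken → place at 8.
931 hashes to 7; 7,8,9 taken → place at 10.
271 hashes to 7; 7,8,9,10 taken → place at 0.
Table: [271, _, _, _, _, _, _, 623, 667, 625, 931]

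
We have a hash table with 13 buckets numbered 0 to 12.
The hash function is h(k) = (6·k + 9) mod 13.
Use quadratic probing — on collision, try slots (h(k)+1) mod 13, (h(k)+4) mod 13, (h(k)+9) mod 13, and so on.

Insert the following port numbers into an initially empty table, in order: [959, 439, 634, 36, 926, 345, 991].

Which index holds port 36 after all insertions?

Insert 959: h=4, slot 4 empty => index 4.
Insert 439: h=4, slot 4 occupied => index 5.
Insert 634: h=4, slots 4,5 occupied => index 8.
Insert 36: h=4, slots 4,5,8 occupied => index 0.
Insert 926: h=1, slot 1 empty => index 1.
Insert 345: h=12, slot 12 empty => index 12.
Insert 991: h=1, slot 1 occupied => index 2.
Table: [36, 926, 991, ., 959, 439, ., ., 634, ., ., ., 345]

0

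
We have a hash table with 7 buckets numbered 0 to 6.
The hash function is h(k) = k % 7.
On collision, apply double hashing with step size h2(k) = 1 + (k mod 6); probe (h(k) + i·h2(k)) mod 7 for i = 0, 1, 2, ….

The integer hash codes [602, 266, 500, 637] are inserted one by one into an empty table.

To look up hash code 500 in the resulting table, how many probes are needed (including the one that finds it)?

2

602: h=0 → slot 0
266: h=0, h2=3, probe 0,3 → slot 3
500: h=3, h2=3, probe 3,6 → slot 6
637: h=0, h2=2, probe 0,2 → slot 2
Table: [602, _, 637, 266, _, _, 500]
Lookup 500: h=3, h2=3, probe 3,6 → found at 6.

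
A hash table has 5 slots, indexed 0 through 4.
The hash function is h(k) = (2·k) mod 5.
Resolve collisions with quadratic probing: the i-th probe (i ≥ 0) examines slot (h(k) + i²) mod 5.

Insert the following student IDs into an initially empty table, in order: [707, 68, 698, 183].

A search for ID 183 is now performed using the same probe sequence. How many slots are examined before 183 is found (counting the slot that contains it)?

707: h=4 => slot 4
68: h=1 => slot 1
698: h=1, probe 1,2 => slot 2
183: h=1, probe 1,2,0 => slot 0
Table: [183, 68, 698, ∅, 707]
Lookup 183: h=1, probe 1,2,0 → found at 0.

3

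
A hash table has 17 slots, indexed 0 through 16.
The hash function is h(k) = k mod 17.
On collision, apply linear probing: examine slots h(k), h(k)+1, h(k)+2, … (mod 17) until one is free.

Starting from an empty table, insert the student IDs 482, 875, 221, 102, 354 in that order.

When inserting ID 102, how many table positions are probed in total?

482 hashes to 6; slot 6 is free => place at 6.
875 hashes to 8; slot 8 is free => place at 8.
221 hashes to 0; slot 0 is free => place at 0.
102 hashes to 0; 0 taken => place at 1.
354 hashes to 14; slot 14 is free => place at 14.
Table: [221, 102, ∅, ∅, ∅, ∅, 482, ∅, 875, ∅, ∅, ∅, ∅, ∅, 354, ∅, ∅]

2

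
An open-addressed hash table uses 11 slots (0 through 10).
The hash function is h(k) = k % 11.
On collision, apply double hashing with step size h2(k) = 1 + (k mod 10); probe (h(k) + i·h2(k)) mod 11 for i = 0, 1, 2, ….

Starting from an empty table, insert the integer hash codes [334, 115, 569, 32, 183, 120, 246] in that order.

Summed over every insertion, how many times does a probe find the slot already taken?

4

334: h=4 => slot 4
115: h=5 => slot 5
569: h=8 => slot 8
32: h=10 => slot 10
183: h=7 => slot 7
120: h=10, h2=1, probe 10,0 => slot 0
246: h=4, h2=7, probe 4,0,7,3 => slot 3
Table: [120, —, —, 246, 334, 115, —, 183, 569, —, 32]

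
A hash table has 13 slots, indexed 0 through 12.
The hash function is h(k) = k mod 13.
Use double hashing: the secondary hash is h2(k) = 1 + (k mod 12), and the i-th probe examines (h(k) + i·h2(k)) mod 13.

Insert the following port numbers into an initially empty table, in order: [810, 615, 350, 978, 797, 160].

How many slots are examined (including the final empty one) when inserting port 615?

810: h=4 → slot 4
615: h=4, h2=4, probe 4,8 → slot 8
350: h=12 → slot 12
978: h=3 → slot 3
797: h=4, h2=6, probe 4,10 → slot 10
160: h=4, h2=5, probe 4,9 → slot 9
Table: [_, _, _, 978, 810, _, _, _, 615, 160, 797, _, 350]

2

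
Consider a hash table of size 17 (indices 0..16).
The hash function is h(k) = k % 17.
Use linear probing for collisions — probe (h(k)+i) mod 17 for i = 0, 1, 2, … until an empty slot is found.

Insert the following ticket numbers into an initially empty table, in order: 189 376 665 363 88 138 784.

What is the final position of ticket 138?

7

189: h=2 -> slot 2
376: h=2, probe 2,3 -> slot 3
665: h=2, probe 2,3,4 -> slot 4
363: h=6 -> slot 6
88: h=3, probe 3,4,5 -> slot 5
138: h=2, probe 2,3,4,5,6,7 -> slot 7
784: h=2, probe 2,3,4,5,6,7,8 -> slot 8
Table: [_, _, 189, 376, 665, 88, 363, 138, 784, _, _, _, _, _, _, _, _]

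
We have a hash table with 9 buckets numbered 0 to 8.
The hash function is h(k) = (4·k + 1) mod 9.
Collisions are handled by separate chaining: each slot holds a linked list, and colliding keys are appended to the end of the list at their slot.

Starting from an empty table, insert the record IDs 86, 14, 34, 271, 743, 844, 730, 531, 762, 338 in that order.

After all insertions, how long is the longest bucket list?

86 -> bucket 3
14 -> bucket 3 (collision)
34 -> bucket 2
271 -> bucket 5
743 -> bucket 3 (collision)
844 -> bucket 2 (collision)
730 -> bucket 5 (collision)
531 -> bucket 1
762 -> bucket 7
338 -> bucket 3 (collision)
Final buckets:
0: -
1: 531
2: 34 -> 844
3: 86 -> 14 -> 743 -> 338
4: -
5: 271 -> 730
6: -
7: 762
8: -

4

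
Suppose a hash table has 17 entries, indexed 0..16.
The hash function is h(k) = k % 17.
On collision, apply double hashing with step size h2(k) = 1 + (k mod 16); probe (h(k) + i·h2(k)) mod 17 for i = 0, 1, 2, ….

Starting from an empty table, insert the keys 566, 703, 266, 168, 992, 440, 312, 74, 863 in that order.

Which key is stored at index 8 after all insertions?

312

566 hashes to 5; slot 5 is free => place at 5.
703 hashes to 6; slot 6 is free => place at 6.
266 hashes to 11; slot 11 is free => place at 11.
168 hashes to 15; slot 15 is free => place at 15.
992 hashes to 6, h2=1; 6 taken => place at 7.
440 hashes to 15, h2=9; 15,7 taken => place at 16.
312 hashes to 6, h2=9; 6,15,7,16 taken => place at 8.
74 hashes to 6, h2=11; 6 taken => place at 0.
863 hashes to 13; slot 13 is free => place at 13.
Table: [74, ∅, ∅, ∅, ∅, 566, 703, 992, 312, ∅, ∅, 266, ∅, 863, ∅, 168, 440]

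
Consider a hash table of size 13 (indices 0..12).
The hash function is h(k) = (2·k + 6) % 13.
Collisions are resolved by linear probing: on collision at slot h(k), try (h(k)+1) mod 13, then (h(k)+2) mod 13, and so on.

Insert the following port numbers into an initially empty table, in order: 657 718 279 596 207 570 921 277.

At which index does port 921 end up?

657 hashes to 7; slot 7 is free → place at 7.
718 hashes to 12; slot 12 is free → place at 12.
279 hashes to 5; slot 5 is free → place at 5.
596 hashes to 2; slot 2 is free → place at 2.
207 hashes to 4; slot 4 is free → place at 4.
570 hashes to 2; 2 taken → place at 3.
921 hashes to 2; 2,3,4,5 taken → place at 6.
277 hashes to 1; slot 1 is free → place at 1.
Table: [∅, 277, 596, 570, 207, 279, 921, 657, ∅, ∅, ∅, ∅, 718]

6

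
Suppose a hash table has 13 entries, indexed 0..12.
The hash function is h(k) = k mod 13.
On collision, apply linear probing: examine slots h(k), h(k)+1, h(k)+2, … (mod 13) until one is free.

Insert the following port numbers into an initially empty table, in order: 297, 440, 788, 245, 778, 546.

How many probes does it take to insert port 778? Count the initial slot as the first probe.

4

297: h=11 => slot 11
440: h=11, probe 11,12 => slot 12
788: h=8 => slot 8
245: h=11, probe 11,12,0 => slot 0
778: h=11, probe 11,12,0,1 => slot 1
546: h=0, probe 0,1,2 => slot 2
Table: [245, 778, 546, —, —, —, —, —, 788, —, —, 297, 440]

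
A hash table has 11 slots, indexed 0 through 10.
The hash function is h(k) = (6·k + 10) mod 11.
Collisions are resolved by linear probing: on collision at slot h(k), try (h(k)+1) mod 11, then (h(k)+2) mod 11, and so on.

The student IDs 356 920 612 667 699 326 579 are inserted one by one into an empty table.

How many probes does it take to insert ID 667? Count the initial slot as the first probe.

3

Insert 356: h=1, slot 1 empty -> index 1.
Insert 920: h=8, slot 8 empty -> index 8.
Insert 612: h=8, slot 8 occupied -> index 9.
Insert 667: h=8, slots 8,9 occupied -> index 10.
Insert 699: h=2, slot 2 empty -> index 2.
Insert 326: h=8, slots 8,9,10 occupied -> index 0.
Insert 579: h=8, slots 8,9,10,0,1,2 occupied -> index 3.
Table: [326, 356, 699, 579, ∅, ∅, ∅, ∅, 920, 612, 667]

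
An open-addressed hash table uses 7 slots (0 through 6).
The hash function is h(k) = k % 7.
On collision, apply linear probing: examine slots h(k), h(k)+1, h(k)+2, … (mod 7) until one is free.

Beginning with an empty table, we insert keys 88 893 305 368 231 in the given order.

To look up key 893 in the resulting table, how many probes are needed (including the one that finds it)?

2

88 hashes to 4; slot 4 is free -> place at 4.
893 hashes to 4; 4 taken -> place at 5.
305 hashes to 4; 4,5 taken -> place at 6.
368 hashes to 4; 4,5,6 taken -> place at 0.
231 hashes to 0; 0 taken -> place at 1.
Table: [368, 231, —, —, 88, 893, 305]
Lookup 893: h=4, probe 4,5 → found at 5.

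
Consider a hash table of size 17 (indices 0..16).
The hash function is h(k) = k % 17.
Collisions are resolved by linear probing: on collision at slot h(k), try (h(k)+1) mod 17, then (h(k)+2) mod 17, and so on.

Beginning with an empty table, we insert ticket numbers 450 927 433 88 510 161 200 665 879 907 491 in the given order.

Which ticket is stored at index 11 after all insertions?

450 hashes to 8; slot 8 is free => place at 8.
927 hashes to 9; slot 9 is free => place at 9.
433 hashes to 8; 8,9 taken => place at 10.
88 hashes to 3; slot 3 is free => place at 3.
510 hashes to 0; slot 0 is free => place at 0.
161 hashes to 8; 8,9,10 taken => place at 11.
200 hashes to 13; slot 13 is free => place at 13.
665 hashes to 2; slot 2 is free => place at 2.
879 hashes to 12; slot 12 is free => place at 12.
907 hashes to 6; slot 6 is free => place at 6.
491 hashes to 15; slot 15 is free => place at 15.
Table: [510, ., 665, 88, ., ., 907, ., 450, 927, 433, 161, 879, 200, ., 491, .]

161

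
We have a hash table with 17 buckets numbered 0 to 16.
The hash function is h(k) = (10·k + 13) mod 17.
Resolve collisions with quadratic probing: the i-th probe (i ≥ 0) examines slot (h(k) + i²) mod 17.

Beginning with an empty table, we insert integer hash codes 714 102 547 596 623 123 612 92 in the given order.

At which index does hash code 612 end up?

714 hashes to 13; slot 13 is free -> place at 13.
102 hashes to 13; 13 taken -> place at 14.
547 hashes to 9; slot 9 is free -> place at 9.
596 hashes to 6; slot 6 is free -> place at 6.
623 hashes to 4; slot 4 is free -> place at 4.
123 hashes to 2; slot 2 is free -> place at 2.
612 hashes to 13; 13,14 taken -> place at 0.
92 hashes to 15; slot 15 is free -> place at 15.
Table: [612, ∅, 123, ∅, 623, ∅, 596, ∅, ∅, 547, ∅, ∅, ∅, 714, 102, 92, ∅]

0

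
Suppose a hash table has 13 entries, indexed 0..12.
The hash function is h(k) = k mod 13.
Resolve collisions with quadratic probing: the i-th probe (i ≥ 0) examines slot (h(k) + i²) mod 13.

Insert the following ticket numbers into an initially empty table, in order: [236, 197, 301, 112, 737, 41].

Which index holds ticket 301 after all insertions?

Insert 236: h=2, slot 2 empty → index 2.
Insert 197: h=2, slot 2 occupied → index 3.
Insert 301: h=2, slots 2,3 occupied → index 6.
Insert 112: h=8, slot 8 empty → index 8.
Insert 737: h=9, slot 9 empty → index 9.
Insert 41: h=2, slots 2,3,6 occupied → index 11.
Table: [_, _, 236, 197, _, _, 301, _, 112, 737, _, 41, _]

6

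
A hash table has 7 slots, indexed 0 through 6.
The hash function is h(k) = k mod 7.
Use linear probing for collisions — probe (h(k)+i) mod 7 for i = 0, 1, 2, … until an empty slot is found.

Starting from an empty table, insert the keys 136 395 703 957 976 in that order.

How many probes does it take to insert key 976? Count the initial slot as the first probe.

136 hashes to 3; slot 3 is free -> place at 3.
395 hashes to 3; 3 taken -> place at 4.
703 hashes to 3; 3,4 taken -> place at 5.
957 hashes to 5; 5 taken -> place at 6.
976 hashes to 3; 3,4,5,6 taken -> place at 0.
Table: [976, ., ., 136, 395, 703, 957]

5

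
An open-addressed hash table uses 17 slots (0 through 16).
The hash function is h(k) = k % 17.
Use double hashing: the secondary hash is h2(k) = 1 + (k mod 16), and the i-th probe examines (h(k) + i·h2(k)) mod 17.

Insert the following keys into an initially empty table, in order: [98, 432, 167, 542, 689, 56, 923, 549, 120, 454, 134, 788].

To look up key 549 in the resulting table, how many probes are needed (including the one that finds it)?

2

Insert 98: h=13, slot 13 empty -> index 13.
Insert 432: h=7, slot 7 empty -> index 7.
Insert 167: h=14, slot 14 empty -> index 14.
Insert 542: h=15, slot 15 empty -> index 15.
Insert 689: h=9, slot 9 empty -> index 9.
Insert 56: h=5, slot 5 empty -> index 5.
Insert 923: h=5, h2=12, slot 5 occupied -> index 0.
Insert 549: h=5, h2=6, slot 5 occupied -> index 11.
Insert 120: h=1, slot 1 empty -> index 1.
Insert 454: h=12, slot 12 empty -> index 12.
Insert 134: h=15, h2=7, slots 15,5,12 occupied -> index 2.
Insert 788: h=6, slot 6 empty -> index 6.
Table: [923, 120, 134, -, -, 56, 788, 432, -, 689, -, 549, 454, 98, 167, 542, -]
Lookup 549: h=5, h2=6, probe 5,11 → found at 11.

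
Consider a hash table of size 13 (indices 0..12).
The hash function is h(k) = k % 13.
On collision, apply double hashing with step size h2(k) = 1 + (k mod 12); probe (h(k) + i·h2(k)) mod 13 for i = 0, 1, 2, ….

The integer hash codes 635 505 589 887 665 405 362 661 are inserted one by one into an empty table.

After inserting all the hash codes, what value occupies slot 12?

635: h=11 => slot 11
505: h=11, h2=2, probe 11,0 => slot 0
589: h=4 => slot 4
887: h=3 => slot 3
665: h=2 => slot 2
405: h=2, h2=10, probe 2,12 => slot 12
362: h=11, h2=3, probe 11,1 => slot 1
661: h=11, h2=2, probe 11,0,2,4,6 => slot 6
Table: [505, 362, 665, 887, 589, ∅, 661, ∅, ∅, ∅, ∅, 635, 405]

405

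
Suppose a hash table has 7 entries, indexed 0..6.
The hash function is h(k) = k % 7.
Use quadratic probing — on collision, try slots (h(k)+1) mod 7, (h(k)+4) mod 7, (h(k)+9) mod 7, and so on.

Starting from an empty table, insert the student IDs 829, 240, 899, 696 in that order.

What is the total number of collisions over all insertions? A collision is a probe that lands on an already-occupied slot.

3

829: h=3 => slot 3
240: h=2 => slot 2
899: h=3, probe 3,4 => slot 4
696: h=3, probe 3,4,0 => slot 0
Table: [696, ., 240, 829, 899, ., .]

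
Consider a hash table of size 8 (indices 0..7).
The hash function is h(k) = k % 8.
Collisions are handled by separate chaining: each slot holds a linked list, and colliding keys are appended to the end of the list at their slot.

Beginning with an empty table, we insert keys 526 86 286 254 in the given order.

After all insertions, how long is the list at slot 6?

Insert 526: h=6, bucket 6 empty → new chain.
Insert 86: h=6, bucket 6 nonempty → append to chain.
Insert 286: h=6, bucket 6 nonempty → append to chain.
Insert 254: h=6, bucket 6 nonempty → append to chain.
Final buckets:
0: .
1: .
2: .
3: .
4: .
5: .
6: 526 -> 86 -> 286 -> 254
7: .

4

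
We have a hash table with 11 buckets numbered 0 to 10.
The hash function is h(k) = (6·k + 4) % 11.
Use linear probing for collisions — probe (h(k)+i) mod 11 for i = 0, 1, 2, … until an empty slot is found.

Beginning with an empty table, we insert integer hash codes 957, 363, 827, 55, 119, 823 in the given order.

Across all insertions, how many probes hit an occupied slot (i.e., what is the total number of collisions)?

10

957: h=4 -> slot 4
363: h=4, probe 4,5 -> slot 5
827: h=5, probe 5,6 -> slot 6
55: h=4, probe 4,5,6,7 -> slot 7
119: h=3 -> slot 3
823: h=3, probe 3,4,5,6,7,8 -> slot 8
Table: [∅, ∅, ∅, 119, 957, 363, 827, 55, 823, ∅, ∅]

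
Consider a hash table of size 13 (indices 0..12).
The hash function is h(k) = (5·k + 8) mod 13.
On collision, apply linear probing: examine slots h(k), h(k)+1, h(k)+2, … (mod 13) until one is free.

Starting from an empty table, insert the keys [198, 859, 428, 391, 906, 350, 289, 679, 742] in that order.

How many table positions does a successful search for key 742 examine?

198: h=10 → slot 10
859: h=0 → slot 0
428: h=3 → slot 3
391: h=0, probe 0,1 → slot 1
906: h=1, probe 1,2 → slot 2
350: h=3, probe 3,4 → slot 4
289: h=10, probe 10,11 → slot 11
679: h=10, probe 10,11,12 → slot 12
742: h=0, probe 0,1,2,3,4,5 → slot 5
Table: [859, 391, 906, 428, 350, 742, -, -, -, -, 198, 289, 679]
Lookup 742: h=0, probe 0,1,2,3,4,5 → found at 5.

6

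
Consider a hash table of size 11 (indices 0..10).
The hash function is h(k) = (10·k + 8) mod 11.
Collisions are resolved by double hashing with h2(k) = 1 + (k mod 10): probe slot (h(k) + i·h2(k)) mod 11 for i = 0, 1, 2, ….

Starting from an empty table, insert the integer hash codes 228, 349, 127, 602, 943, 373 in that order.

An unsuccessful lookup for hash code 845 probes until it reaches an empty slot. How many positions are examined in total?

2

228: h=0 -> slot 0
349: h=0, h2=10, probe 0,10 -> slot 10
127: h=2 -> slot 2
602: h=0, h2=3, probe 0,3 -> slot 3
943: h=0, h2=4, probe 0,4 -> slot 4
373: h=9 -> slot 9
Table: [228, —, 127, 602, 943, —, —, —, —, 373, 349]
Lookup 845: h=10, h2=6, probe 10,5 → slot 5 empty, not found.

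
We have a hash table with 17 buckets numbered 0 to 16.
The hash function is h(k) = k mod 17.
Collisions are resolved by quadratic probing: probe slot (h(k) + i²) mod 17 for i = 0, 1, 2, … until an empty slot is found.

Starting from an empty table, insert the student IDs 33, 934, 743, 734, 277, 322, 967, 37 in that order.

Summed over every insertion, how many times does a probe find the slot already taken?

Insert 33: h=16, slot 16 empty → index 16.
Insert 934: h=16, slot 16 occupied → index 0.
Insert 743: h=12, slot 12 empty → index 12.
Insert 734: h=3, slot 3 empty → index 3.
Insert 277: h=5, slot 5 empty → index 5.
Insert 322: h=16, slots 16,0,3 occupied → index 8.
Insert 967: h=15, slot 15 empty → index 15.
Insert 37: h=3, slot 3 occupied → index 4.
Table: [934, —, —, 734, 37, 277, —, —, 322, —, —, —, 743, —, —, 967, 33]

5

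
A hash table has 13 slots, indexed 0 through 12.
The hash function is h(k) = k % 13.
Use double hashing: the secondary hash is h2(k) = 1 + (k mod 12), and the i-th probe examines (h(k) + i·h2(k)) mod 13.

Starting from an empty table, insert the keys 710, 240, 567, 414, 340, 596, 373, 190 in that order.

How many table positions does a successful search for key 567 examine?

710: h=8 => slot 8
240: h=6 => slot 6
567: h=8, h2=4, probe 8,12 => slot 12
414: h=11 => slot 11
340: h=2 => slot 2
596: h=11, h2=9, probe 11,7 => slot 7
373: h=9 => slot 9
190: h=8, h2=11, probe 8,6,4 => slot 4
Table: [., ., 340, ., 190, ., 240, 596, 710, 373, ., 414, 567]
Lookup 567: h=8, h2=4, probe 8,12 → found at 12.

2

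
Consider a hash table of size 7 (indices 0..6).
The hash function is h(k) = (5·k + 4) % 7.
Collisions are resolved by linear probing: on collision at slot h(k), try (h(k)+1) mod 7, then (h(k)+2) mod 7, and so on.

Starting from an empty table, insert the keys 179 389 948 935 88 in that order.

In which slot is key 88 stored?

Insert 179: h=3, slot 3 empty → index 3.
Insert 389: h=3, slot 3 occupied → index 4.
Insert 948: h=5, slot 5 empty → index 5.
Insert 935: h=3, slots 3,4,5 occupied → index 6.
Insert 88: h=3, slots 3,4,5,6 occupied → index 0.
Table: [88, ., ., 179, 389, 948, 935]

0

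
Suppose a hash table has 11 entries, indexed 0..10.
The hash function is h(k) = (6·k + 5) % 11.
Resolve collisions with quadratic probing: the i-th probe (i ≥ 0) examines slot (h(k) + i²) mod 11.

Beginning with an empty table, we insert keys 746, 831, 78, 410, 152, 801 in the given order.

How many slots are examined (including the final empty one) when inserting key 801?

746 hashes to 4; slot 4 is free -> place at 4.
831 hashes to 8; slot 8 is free -> place at 8.
78 hashes to 0; slot 0 is free -> place at 0.
410 hashes to 1; slot 1 is free -> place at 1.
152 hashes to 4; 4 taken -> place at 5.
801 hashes to 4; 4,5,8 taken -> place at 2.
Table: [78, 410, 801, ∅, 746, 152, ∅, ∅, 831, ∅, ∅]

4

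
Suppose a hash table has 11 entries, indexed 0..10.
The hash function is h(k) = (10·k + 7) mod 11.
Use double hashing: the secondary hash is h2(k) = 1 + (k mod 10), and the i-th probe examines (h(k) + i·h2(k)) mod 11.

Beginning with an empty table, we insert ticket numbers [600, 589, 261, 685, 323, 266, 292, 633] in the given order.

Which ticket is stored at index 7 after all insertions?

292

600: h=1 → slot 1
589: h=1, h2=10, probe 1,0 → slot 0
261: h=10 → slot 10
685: h=4 → slot 4
323: h=3 → slot 3
266: h=5 → slot 5
292: h=1, h2=3, probe 1,4,7 → slot 7
633: h=1, h2=4, probe 1,5,9 → slot 9
Table: [589, 600, ∅, 323, 685, 266, ∅, 292, ∅, 633, 261]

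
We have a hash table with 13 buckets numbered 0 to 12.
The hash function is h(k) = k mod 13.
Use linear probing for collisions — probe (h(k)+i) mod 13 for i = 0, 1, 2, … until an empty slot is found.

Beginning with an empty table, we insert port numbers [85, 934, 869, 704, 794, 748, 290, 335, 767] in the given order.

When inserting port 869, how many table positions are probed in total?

2

Insert 85: h=7, slot 7 empty -> index 7.
Insert 934: h=11, slot 11 empty -> index 11.
Insert 869: h=11, slot 11 occupied -> index 12.
Insert 704: h=2, slot 2 empty -> index 2.
Insert 794: h=1, slot 1 empty -> index 1.
Insert 748: h=7, slot 7 occupied -> index 8.
Insert 290: h=4, slot 4 empty -> index 4.
Insert 335: h=10, slot 10 empty -> index 10.
Insert 767: h=0, slot 0 empty -> index 0.
Table: [767, 794, 704, —, 290, —, —, 85, 748, —, 335, 934, 869]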